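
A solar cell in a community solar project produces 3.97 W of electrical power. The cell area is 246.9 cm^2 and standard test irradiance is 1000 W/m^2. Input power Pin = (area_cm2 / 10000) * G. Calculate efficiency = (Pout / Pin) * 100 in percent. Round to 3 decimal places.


First compute the input power:
  Pin = area_cm2 / 10000 * G = 246.9 / 10000 * 1000 = 24.69 W
Then compute efficiency:
  Efficiency = (Pout / Pin) * 100 = (3.97 / 24.69) * 100
  Efficiency = 16.079%

16.079


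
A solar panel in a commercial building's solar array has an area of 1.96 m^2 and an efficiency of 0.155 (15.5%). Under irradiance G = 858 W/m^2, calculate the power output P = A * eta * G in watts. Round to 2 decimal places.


Use the solar power formula P = A * eta * G.
Given: A = 1.96 m^2, eta = 0.155, G = 858 W/m^2
P = 1.96 * 0.155 * 858
P = 260.66 W

260.66


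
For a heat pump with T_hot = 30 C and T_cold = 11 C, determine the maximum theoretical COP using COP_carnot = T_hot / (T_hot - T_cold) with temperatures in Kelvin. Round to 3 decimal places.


Convert to Kelvin:
  T_hot = 30 + 273.15 = 303.15 K
  T_cold = 11 + 273.15 = 284.15 K
Apply Carnot COP formula:
  COP = T_hot_K / (T_hot_K - T_cold_K) = 303.15 / 19.0
  COP = 15.955

15.955


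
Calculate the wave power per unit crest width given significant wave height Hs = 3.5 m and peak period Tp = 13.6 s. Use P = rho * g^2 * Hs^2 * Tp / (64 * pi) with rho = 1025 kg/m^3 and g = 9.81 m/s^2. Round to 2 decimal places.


Apply wave power formula:
  g^2 = 9.81^2 = 96.2361
  Hs^2 = 3.5^2 = 12.25
  Numerator = rho * g^2 * Hs^2 * Tp = 1025 * 96.2361 * 12.25 * 13.6 = 16433757.62
  Denominator = 64 * pi = 201.0619
  P = 16433757.62 / 201.0619 = 81734.80 W/m

81734.80


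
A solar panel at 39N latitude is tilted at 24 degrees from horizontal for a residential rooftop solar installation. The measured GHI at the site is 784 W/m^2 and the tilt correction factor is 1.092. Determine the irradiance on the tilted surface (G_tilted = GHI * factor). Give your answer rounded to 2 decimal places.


Identify the given values:
  GHI = 784 W/m^2, tilt correction factor = 1.092
Apply the formula G_tilted = GHI * factor:
  G_tilted = 784 * 1.092
  G_tilted = 856.13 W/m^2

856.13


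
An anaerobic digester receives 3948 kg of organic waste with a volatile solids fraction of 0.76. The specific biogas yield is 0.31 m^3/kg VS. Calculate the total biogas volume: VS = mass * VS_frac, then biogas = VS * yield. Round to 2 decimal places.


Compute volatile solids:
  VS = mass * VS_fraction = 3948 * 0.76 = 3000.48 kg
Calculate biogas volume:
  Biogas = VS * specific_yield = 3000.48 * 0.31
  Biogas = 930.15 m^3

930.15


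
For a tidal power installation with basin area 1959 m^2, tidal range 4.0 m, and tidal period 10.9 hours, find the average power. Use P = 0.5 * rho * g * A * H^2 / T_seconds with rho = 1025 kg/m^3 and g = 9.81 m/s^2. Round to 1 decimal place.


Convert period to seconds: T = 10.9 * 3600 = 39240.0 s
H^2 = 4.0^2 = 16.0
P = 0.5 * rho * g * A * H^2 / T
P = 0.5 * 1025 * 9.81 * 1959 * 16.0 / 39240.0
P = 4016.0 W

4016.0


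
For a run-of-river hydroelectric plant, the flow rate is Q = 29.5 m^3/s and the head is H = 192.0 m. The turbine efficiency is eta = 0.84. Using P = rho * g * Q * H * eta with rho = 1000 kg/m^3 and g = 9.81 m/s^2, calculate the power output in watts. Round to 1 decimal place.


Apply the hydropower formula P = rho * g * Q * H * eta
rho * g = 1000 * 9.81 = 9810.0
P = 9810.0 * 29.5 * 192.0 * 0.84
P = 46673625.6 W

46673625.6


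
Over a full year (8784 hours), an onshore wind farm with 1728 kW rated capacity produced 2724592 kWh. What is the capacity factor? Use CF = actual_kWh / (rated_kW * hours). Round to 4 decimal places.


Capacity factor = actual output / maximum possible output
Maximum possible = rated * hours = 1728 * 8784 = 15178752 kWh
CF = 2724592 / 15178752
CF = 0.1795

0.1795


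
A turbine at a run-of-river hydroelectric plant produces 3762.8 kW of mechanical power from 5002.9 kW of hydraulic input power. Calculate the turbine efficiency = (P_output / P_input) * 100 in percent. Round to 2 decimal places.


Turbine efficiency = (output power / input power) * 100
eta = (3762.8 / 5002.9) * 100
eta = 75.21%

75.21


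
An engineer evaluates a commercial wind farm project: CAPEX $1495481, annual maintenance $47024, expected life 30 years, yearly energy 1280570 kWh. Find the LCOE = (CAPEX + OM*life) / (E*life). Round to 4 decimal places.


Total cost = CAPEX + OM * lifetime = 1495481 + 47024 * 30 = 1495481 + 1410720 = 2906201
Total generation = annual * lifetime = 1280570 * 30 = 38417100 kWh
LCOE = 2906201 / 38417100
LCOE = 0.0756 $/kWh

0.0756


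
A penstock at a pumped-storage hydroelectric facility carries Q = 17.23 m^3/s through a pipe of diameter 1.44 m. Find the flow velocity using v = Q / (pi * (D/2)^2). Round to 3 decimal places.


Compute pipe cross-sectional area:
  A = pi * (D/2)^2 = pi * (1.44/2)^2 = 1.6286 m^2
Calculate velocity:
  v = Q / A = 17.23 / 1.6286
  v = 10.580 m/s

10.580


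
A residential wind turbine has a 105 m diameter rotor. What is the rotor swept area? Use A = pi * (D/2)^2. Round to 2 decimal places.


Compute the rotor radius:
  r = D / 2 = 105 / 2 = 52.5 m
Calculate swept area:
  A = pi * r^2 = pi * 52.5^2
  A = 8659.01 m^2

8659.01


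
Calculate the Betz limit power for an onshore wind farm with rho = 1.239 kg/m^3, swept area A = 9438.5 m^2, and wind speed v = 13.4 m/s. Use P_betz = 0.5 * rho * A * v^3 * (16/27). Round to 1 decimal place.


The Betz coefficient Cp_max = 16/27 = 0.5926
v^3 = 13.4^3 = 2406.104
P_betz = 0.5 * rho * A * v^3 * Cp_max
P_betz = 0.5 * 1.239 * 9438.5 * 2406.104 * 0.5926
P_betz = 8337098.0 W

8337098.0


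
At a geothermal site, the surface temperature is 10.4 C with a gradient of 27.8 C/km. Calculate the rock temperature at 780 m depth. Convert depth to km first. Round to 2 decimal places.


Convert depth to km: 780 / 1000 = 0.78 km
Temperature increase = gradient * depth_km = 27.8 * 0.78 = 21.68 C
Temperature at depth = T_surface + delta_T = 10.4 + 21.68
T = 32.08 C

32.08


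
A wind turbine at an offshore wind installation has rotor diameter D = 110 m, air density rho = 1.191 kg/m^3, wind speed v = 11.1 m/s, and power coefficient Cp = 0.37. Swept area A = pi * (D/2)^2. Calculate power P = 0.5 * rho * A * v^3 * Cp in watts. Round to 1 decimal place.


Step 1 -- Compute swept area:
  A = pi * (D/2)^2 = pi * (110/2)^2 = 9503.32 m^2
Step 2 -- Apply wind power equation:
  P = 0.5 * rho * A * v^3 * Cp
  v^3 = 11.1^3 = 1367.631
  P = 0.5 * 1.191 * 9503.32 * 1367.631 * 0.37
  P = 2863701.0 W

2863701.0


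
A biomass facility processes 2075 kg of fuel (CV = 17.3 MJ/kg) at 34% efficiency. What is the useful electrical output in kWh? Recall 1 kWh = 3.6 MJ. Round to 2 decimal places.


Total energy = mass * CV = 2075 * 17.3 = 35897.5 MJ
Useful energy = total * eta = 35897.5 * 0.34 = 12205.15 MJ
Convert to kWh: 12205.15 / 3.6
Useful energy = 3390.32 kWh

3390.32


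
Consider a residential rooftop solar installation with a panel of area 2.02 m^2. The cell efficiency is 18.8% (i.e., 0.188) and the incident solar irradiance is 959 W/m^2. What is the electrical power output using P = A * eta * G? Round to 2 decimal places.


Use the solar power formula P = A * eta * G.
Given: A = 2.02 m^2, eta = 0.188, G = 959 W/m^2
P = 2.02 * 0.188 * 959
P = 364.19 W

364.19


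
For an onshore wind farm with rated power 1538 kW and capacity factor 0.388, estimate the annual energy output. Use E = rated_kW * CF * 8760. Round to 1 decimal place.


Annual energy = rated_kW * capacity_factor * hours_per_year
Given: P_rated = 1538 kW, CF = 0.388, hours = 8760
E = 1538 * 0.388 * 8760
E = 5227477.4 kWh

5227477.4


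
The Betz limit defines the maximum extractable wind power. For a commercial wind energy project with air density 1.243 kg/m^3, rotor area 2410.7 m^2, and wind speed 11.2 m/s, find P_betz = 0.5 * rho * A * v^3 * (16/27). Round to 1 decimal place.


The Betz coefficient Cp_max = 16/27 = 0.5926
v^3 = 11.2^3 = 1404.928
P_betz = 0.5 * rho * A * v^3 * Cp_max
P_betz = 0.5 * 1.243 * 2410.7 * 1404.928 * 0.5926
P_betz = 1247368.0 W

1247368.0


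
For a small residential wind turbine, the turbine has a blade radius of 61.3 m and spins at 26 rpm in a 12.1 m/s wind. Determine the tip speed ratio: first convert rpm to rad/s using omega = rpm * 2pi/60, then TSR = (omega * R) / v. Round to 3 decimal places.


Convert rotational speed to rad/s:
  omega = 26 * 2 * pi / 60 = 2.7227 rad/s
Compute tip speed:
  v_tip = omega * R = 2.7227 * 61.3 = 166.902 m/s
Tip speed ratio:
  TSR = v_tip / v_wind = 166.902 / 12.1 = 13.794

13.794


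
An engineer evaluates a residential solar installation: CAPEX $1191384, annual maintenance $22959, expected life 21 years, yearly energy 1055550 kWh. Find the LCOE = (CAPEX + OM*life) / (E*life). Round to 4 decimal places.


Total cost = CAPEX + OM * lifetime = 1191384 + 22959 * 21 = 1191384 + 482139 = 1673523
Total generation = annual * lifetime = 1055550 * 21 = 22166550 kWh
LCOE = 1673523 / 22166550
LCOE = 0.0755 $/kWh

0.0755


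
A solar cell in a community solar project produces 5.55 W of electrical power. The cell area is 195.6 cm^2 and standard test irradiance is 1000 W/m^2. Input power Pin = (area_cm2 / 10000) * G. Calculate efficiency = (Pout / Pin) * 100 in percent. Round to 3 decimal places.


First compute the input power:
  Pin = area_cm2 / 10000 * G = 195.6 / 10000 * 1000 = 19.56 W
Then compute efficiency:
  Efficiency = (Pout / Pin) * 100 = (5.55 / 19.56) * 100
  Efficiency = 28.374%

28.374


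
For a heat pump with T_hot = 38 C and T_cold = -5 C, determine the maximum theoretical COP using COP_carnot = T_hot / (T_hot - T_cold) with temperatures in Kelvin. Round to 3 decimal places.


Convert to Kelvin:
  T_hot = 38 + 273.15 = 311.15 K
  T_cold = -5 + 273.15 = 268.15 K
Apply Carnot COP formula:
  COP = T_hot_K / (T_hot_K - T_cold_K) = 311.15 / 43.0
  COP = 7.236

7.236


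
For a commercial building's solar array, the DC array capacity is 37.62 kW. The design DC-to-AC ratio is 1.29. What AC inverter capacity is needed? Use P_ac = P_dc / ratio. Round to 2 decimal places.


The inverter AC capacity is determined by the DC/AC ratio.
Given: P_dc = 37.62 kW, DC/AC ratio = 1.29
P_ac = P_dc / ratio = 37.62 / 1.29
P_ac = 29.16 kW

29.16


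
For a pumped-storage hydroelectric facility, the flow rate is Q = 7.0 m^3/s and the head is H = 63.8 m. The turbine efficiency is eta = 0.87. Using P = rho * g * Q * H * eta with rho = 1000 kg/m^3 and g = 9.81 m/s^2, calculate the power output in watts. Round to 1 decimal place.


Apply the hydropower formula P = rho * g * Q * H * eta
rho * g = 1000 * 9.81 = 9810.0
P = 9810.0 * 7.0 * 63.8 * 0.87
P = 3811597.0 W

3811597.0


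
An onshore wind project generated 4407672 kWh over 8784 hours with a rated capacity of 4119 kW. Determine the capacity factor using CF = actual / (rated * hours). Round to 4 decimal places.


Capacity factor = actual output / maximum possible output
Maximum possible = rated * hours = 4119 * 8784 = 36181296 kWh
CF = 4407672 / 36181296
CF = 0.1218

0.1218


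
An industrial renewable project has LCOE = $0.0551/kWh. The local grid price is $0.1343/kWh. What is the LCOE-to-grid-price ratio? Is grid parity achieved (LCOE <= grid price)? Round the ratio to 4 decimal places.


Compare LCOE to grid price:
  LCOE = $0.0551/kWh, Grid price = $0.1343/kWh
  Ratio = LCOE / grid_price = 0.0551 / 0.1343 = 0.4103
  Grid parity achieved (ratio <= 1)? yes

0.4103


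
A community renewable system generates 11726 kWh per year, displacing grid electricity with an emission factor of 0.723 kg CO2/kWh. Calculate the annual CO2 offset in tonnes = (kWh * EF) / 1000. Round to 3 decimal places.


CO2 offset in kg = generation * emission_factor
CO2 offset = 11726 * 0.723 = 8477.9 kg
Convert to tonnes:
  CO2 offset = 8477.9 / 1000 = 8.478 tonnes

8.478


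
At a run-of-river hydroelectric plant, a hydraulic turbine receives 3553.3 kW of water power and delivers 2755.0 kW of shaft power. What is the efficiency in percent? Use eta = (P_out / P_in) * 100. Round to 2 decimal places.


Turbine efficiency = (output power / input power) * 100
eta = (2755.0 / 3553.3) * 100
eta = 77.53%

77.53


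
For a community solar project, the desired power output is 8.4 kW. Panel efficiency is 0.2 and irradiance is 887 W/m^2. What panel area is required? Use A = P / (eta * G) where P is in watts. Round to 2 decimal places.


Convert target power to watts: P = 8.4 * 1000 = 8400.0 W
Compute denominator: eta * G = 0.2 * 887 = 177.4
Required area A = P / (eta * G) = 8400.0 / 177.4
A = 47.35 m^2

47.35


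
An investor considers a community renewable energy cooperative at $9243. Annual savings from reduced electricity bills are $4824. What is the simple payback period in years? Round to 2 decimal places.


Simple payback period = initial cost / annual savings
Payback = 9243 / 4824
Payback = 1.92 years

1.92


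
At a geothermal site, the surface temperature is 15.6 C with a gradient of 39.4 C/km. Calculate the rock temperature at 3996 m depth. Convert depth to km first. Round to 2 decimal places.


Convert depth to km: 3996 / 1000 = 3.996 km
Temperature increase = gradient * depth_km = 39.4 * 3.996 = 157.44 C
Temperature at depth = T_surface + delta_T = 15.6 + 157.44
T = 173.04 C

173.04


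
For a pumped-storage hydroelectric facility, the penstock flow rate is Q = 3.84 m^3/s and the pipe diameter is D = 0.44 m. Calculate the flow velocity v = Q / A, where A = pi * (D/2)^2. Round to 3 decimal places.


Compute pipe cross-sectional area:
  A = pi * (D/2)^2 = pi * (0.44/2)^2 = 0.1521 m^2
Calculate velocity:
  v = Q / A = 3.84 / 0.1521
  v = 25.254 m/s

25.254


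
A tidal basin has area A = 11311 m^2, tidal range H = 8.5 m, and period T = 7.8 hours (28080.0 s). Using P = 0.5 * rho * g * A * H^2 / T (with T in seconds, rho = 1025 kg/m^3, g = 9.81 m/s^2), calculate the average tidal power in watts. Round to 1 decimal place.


Convert period to seconds: T = 7.8 * 3600 = 28080.0 s
H^2 = 8.5^2 = 72.25
P = 0.5 * rho * g * A * H^2 / T
P = 0.5 * 1025 * 9.81 * 11311 * 72.25 / 28080.0
P = 146320.3 W

146320.3


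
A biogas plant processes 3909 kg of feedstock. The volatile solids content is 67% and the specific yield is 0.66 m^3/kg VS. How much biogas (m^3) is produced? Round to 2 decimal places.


Compute volatile solids:
  VS = mass * VS_fraction = 3909 * 0.67 = 2619.03 kg
Calculate biogas volume:
  Biogas = VS * specific_yield = 2619.03 * 0.66
  Biogas = 1728.56 m^3

1728.56


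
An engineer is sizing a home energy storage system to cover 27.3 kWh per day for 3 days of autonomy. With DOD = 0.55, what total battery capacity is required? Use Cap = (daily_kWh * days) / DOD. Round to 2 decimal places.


Total energy needed = daily * days = 27.3 * 3 = 81.9 kWh
Account for depth of discharge:
  Cap = total_energy / DOD = 81.9 / 0.55
  Cap = 148.91 kWh

148.91


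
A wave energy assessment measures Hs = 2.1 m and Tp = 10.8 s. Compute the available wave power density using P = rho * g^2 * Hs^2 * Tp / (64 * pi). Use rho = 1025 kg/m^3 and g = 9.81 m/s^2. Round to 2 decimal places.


Apply wave power formula:
  g^2 = 9.81^2 = 96.2361
  Hs^2 = 2.1^2 = 4.41
  Numerator = rho * g^2 * Hs^2 * Tp = 1025 * 96.2361 * 4.41 * 10.8 = 4698121.3
  Denominator = 64 * pi = 201.0619
  P = 4698121.3 / 201.0619 = 23366.54 W/m

23366.54


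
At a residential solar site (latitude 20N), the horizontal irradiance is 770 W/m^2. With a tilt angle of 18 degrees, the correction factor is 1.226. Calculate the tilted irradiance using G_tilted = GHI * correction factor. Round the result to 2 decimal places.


Identify the given values:
  GHI = 770 W/m^2, tilt correction factor = 1.226
Apply the formula G_tilted = GHI * factor:
  G_tilted = 770 * 1.226
  G_tilted = 944.02 W/m^2

944.02


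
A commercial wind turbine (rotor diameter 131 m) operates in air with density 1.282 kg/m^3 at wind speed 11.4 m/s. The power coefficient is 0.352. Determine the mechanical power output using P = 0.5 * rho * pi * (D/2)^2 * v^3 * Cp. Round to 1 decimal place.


Step 1 -- Compute swept area:
  A = pi * (D/2)^2 = pi * (131/2)^2 = 13478.22 m^2
Step 2 -- Apply wind power equation:
  P = 0.5 * rho * A * v^3 * Cp
  v^3 = 11.4^3 = 1481.544
  P = 0.5 * 1.282 * 13478.22 * 1481.544 * 0.352
  P = 4505549.0 W

4505549.0


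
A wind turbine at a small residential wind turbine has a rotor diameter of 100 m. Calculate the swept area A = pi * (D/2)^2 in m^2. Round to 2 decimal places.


Compute the rotor radius:
  r = D / 2 = 100 / 2 = 50.0 m
Calculate swept area:
  A = pi * r^2 = pi * 50.0^2
  A = 7853.98 m^2

7853.98


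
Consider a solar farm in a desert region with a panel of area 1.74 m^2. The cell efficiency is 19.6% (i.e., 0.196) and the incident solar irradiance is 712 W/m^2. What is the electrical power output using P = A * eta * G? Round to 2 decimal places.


Use the solar power formula P = A * eta * G.
Given: A = 1.74 m^2, eta = 0.196, G = 712 W/m^2
P = 1.74 * 0.196 * 712
P = 242.82 W

242.82


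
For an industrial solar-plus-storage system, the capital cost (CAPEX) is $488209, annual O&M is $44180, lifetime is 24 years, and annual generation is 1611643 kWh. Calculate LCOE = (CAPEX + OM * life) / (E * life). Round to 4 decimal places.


Total cost = CAPEX + OM * lifetime = 488209 + 44180 * 24 = 488209 + 1060320 = 1548529
Total generation = annual * lifetime = 1611643 * 24 = 38679432 kWh
LCOE = 1548529 / 38679432
LCOE = 0.0400 $/kWh

0.0400


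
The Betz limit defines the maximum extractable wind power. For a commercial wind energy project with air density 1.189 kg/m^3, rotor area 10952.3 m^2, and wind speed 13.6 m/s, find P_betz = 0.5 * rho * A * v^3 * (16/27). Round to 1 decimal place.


The Betz coefficient Cp_max = 16/27 = 0.5926
v^3 = 13.6^3 = 2515.456
P_betz = 0.5 * rho * A * v^3 * Cp_max
P_betz = 0.5 * 1.189 * 10952.3 * 2515.456 * 0.5926
P_betz = 9705773.1 W

9705773.1


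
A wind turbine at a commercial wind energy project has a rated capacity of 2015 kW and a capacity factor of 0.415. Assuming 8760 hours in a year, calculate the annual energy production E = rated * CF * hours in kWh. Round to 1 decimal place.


Annual energy = rated_kW * capacity_factor * hours_per_year
Given: P_rated = 2015 kW, CF = 0.415, hours = 8760
E = 2015 * 0.415 * 8760
E = 7325331.0 kWh

7325331.0


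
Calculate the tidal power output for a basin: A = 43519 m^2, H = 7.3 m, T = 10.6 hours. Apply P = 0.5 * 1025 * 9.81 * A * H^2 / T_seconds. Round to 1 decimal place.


Convert period to seconds: T = 10.6 * 3600 = 38160.0 s
H^2 = 7.3^2 = 53.29
P = 0.5 * rho * g * A * H^2 / T
P = 0.5 * 1025 * 9.81 * 43519 * 53.29 / 38160.0
P = 305547.8 W

305547.8


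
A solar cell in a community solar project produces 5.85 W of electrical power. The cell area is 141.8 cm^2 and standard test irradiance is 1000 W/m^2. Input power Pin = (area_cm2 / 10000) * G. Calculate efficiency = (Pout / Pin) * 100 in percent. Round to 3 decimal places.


First compute the input power:
  Pin = area_cm2 / 10000 * G = 141.8 / 10000 * 1000 = 14.18 W
Then compute efficiency:
  Efficiency = (Pout / Pin) * 100 = (5.85 / 14.18) * 100
  Efficiency = 41.255%

41.255


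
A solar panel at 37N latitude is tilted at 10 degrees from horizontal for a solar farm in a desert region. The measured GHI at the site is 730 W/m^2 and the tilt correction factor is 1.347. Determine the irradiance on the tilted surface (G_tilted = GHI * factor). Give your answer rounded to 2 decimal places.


Identify the given values:
  GHI = 730 W/m^2, tilt correction factor = 1.347
Apply the formula G_tilted = GHI * factor:
  G_tilted = 730 * 1.347
  G_tilted = 983.31 W/m^2

983.31


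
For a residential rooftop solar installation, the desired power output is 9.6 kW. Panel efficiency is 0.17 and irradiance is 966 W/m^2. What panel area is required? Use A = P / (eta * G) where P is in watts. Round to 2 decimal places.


Convert target power to watts: P = 9.6 * 1000 = 9600.0 W
Compute denominator: eta * G = 0.17 * 966 = 164.22
Required area A = P / (eta * G) = 9600.0 / 164.22
A = 58.46 m^2

58.46


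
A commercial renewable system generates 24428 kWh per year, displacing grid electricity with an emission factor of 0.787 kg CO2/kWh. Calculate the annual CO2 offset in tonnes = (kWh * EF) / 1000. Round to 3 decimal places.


CO2 offset in kg = generation * emission_factor
CO2 offset = 24428 * 0.787 = 19224.84 kg
Convert to tonnes:
  CO2 offset = 19224.84 / 1000 = 19.225 tonnes

19.225


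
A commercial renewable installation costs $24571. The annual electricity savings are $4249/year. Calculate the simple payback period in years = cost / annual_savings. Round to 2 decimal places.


Simple payback period = initial cost / annual savings
Payback = 24571 / 4249
Payback = 5.78 years

5.78


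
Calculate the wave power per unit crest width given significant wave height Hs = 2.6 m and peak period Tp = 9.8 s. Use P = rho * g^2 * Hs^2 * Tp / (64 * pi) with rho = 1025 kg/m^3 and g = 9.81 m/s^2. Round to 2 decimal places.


Apply wave power formula:
  g^2 = 9.81^2 = 96.2361
  Hs^2 = 2.6^2 = 6.76
  Numerator = rho * g^2 * Hs^2 * Tp = 1025 * 96.2361 * 6.76 * 9.8 = 6534835.38
  Denominator = 64 * pi = 201.0619
  P = 6534835.38 / 201.0619 = 32501.60 W/m

32501.60


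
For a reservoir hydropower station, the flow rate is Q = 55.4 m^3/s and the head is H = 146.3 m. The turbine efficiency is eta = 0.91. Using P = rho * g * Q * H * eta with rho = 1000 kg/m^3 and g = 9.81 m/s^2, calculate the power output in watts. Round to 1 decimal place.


Apply the hydropower formula P = rho * g * Q * H * eta
rho * g = 1000 * 9.81 = 9810.0
P = 9810.0 * 55.4 * 146.3 * 0.91
P = 72354324.0 W

72354324.0


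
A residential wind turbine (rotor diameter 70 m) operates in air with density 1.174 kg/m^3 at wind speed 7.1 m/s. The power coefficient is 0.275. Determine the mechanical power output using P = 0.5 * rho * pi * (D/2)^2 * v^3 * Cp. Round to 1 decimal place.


Step 1 -- Compute swept area:
  A = pi * (D/2)^2 = pi * (70/2)^2 = 3848.45 m^2
Step 2 -- Apply wind power equation:
  P = 0.5 * rho * A * v^3 * Cp
  v^3 = 7.1^3 = 357.911
  P = 0.5 * 1.174 * 3848.45 * 357.911 * 0.275
  P = 222347.3 W

222347.3


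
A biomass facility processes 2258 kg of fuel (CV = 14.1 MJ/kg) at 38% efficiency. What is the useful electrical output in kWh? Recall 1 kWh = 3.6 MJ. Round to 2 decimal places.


Total energy = mass * CV = 2258 * 14.1 = 31837.8 MJ
Useful energy = total * eta = 31837.8 * 0.38 = 12098.36 MJ
Convert to kWh: 12098.36 / 3.6
Useful energy = 3360.66 kWh

3360.66


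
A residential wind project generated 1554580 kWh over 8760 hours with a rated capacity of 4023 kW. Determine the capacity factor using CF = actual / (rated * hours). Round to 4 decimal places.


Capacity factor = actual output / maximum possible output
Maximum possible = rated * hours = 4023 * 8760 = 35241480 kWh
CF = 1554580 / 35241480
CF = 0.0441

0.0441


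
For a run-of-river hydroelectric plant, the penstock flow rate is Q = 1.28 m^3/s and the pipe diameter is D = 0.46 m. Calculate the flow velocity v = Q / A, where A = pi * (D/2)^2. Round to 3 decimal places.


Compute pipe cross-sectional area:
  A = pi * (D/2)^2 = pi * (0.46/2)^2 = 0.1662 m^2
Calculate velocity:
  v = Q / A = 1.28 / 0.1662
  v = 7.702 m/s

7.702


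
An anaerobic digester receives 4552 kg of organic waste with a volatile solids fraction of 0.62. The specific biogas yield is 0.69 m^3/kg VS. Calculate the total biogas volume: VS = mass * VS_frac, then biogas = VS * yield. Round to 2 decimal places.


Compute volatile solids:
  VS = mass * VS_fraction = 4552 * 0.62 = 2822.24 kg
Calculate biogas volume:
  Biogas = VS * specific_yield = 2822.24 * 0.69
  Biogas = 1947.35 m^3

1947.35


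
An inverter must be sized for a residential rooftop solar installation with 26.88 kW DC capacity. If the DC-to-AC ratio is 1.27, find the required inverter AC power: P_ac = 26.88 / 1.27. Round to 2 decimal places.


The inverter AC capacity is determined by the DC/AC ratio.
Given: P_dc = 26.88 kW, DC/AC ratio = 1.27
P_ac = P_dc / ratio = 26.88 / 1.27
P_ac = 21.17 kW

21.17


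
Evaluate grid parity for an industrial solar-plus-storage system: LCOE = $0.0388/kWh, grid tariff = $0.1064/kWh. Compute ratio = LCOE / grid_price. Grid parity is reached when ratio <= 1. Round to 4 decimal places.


Compare LCOE to grid price:
  LCOE = $0.0388/kWh, Grid price = $0.1064/kWh
  Ratio = LCOE / grid_price = 0.0388 / 0.1064 = 0.3647
  Grid parity achieved (ratio <= 1)? yes

0.3647


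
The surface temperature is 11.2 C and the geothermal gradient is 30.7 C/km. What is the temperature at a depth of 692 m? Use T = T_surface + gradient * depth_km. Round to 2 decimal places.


Convert depth to km: 692 / 1000 = 0.692 km
Temperature increase = gradient * depth_km = 30.7 * 0.692 = 21.24 C
Temperature at depth = T_surface + delta_T = 11.2 + 21.24
T = 32.44 C

32.44


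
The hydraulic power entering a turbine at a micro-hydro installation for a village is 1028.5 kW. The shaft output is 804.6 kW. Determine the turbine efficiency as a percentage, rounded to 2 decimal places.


Turbine efficiency = (output power / input power) * 100
eta = (804.6 / 1028.5) * 100
eta = 78.23%

78.23


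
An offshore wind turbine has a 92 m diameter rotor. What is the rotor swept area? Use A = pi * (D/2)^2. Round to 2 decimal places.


Compute the rotor radius:
  r = D / 2 = 92 / 2 = 46.0 m
Calculate swept area:
  A = pi * r^2 = pi * 46.0^2
  A = 6647.61 m^2

6647.61


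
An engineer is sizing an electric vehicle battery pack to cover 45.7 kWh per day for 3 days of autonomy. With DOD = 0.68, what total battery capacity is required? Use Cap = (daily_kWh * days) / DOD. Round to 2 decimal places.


Total energy needed = daily * days = 45.7 * 3 = 137.1 kWh
Account for depth of discharge:
  Cap = total_energy / DOD = 137.1 / 0.68
  Cap = 201.62 kWh

201.62


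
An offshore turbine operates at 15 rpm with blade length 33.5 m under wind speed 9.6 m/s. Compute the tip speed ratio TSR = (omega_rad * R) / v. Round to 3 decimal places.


Convert rotational speed to rad/s:
  omega = 15 * 2 * pi / 60 = 1.5708 rad/s
Compute tip speed:
  v_tip = omega * R = 1.5708 * 33.5 = 52.622 m/s
Tip speed ratio:
  TSR = v_tip / v_wind = 52.622 / 9.6 = 5.481

5.481


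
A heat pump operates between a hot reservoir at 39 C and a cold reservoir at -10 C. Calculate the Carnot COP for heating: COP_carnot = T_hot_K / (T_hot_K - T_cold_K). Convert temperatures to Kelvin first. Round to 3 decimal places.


Convert to Kelvin:
  T_hot = 39 + 273.15 = 312.15 K
  T_cold = -10 + 273.15 = 263.15 K
Apply Carnot COP formula:
  COP = T_hot_K / (T_hot_K - T_cold_K) = 312.15 / 49.0
  COP = 6.370

6.370


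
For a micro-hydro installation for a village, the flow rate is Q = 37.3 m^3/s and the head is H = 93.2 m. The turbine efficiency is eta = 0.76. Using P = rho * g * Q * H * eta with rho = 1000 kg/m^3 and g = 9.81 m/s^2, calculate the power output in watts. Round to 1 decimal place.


Apply the hydropower formula P = rho * g * Q * H * eta
rho * g = 1000 * 9.81 = 9810.0
P = 9810.0 * 37.3 * 93.2 * 0.76
P = 25918349.6 W

25918349.6


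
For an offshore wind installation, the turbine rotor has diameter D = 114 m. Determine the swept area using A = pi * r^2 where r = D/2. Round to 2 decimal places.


Compute the rotor radius:
  r = D / 2 = 114 / 2 = 57.0 m
Calculate swept area:
  A = pi * r^2 = pi * 57.0^2
  A = 10207.03 m^2

10207.03


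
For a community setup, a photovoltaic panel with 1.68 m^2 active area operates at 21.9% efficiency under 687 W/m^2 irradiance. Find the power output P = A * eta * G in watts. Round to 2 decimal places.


Use the solar power formula P = A * eta * G.
Given: A = 1.68 m^2, eta = 0.219, G = 687 W/m^2
P = 1.68 * 0.219 * 687
P = 252.76 W

252.76


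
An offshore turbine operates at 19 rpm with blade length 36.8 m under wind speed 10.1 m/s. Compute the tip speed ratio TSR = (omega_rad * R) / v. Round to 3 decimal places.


Convert rotational speed to rad/s:
  omega = 19 * 2 * pi / 60 = 1.9897 rad/s
Compute tip speed:
  v_tip = omega * R = 1.9897 * 36.8 = 73.22 m/s
Tip speed ratio:
  TSR = v_tip / v_wind = 73.22 / 10.1 = 7.250

7.250


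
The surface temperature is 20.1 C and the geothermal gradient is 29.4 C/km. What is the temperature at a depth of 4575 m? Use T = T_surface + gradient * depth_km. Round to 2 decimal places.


Convert depth to km: 4575 / 1000 = 4.575 km
Temperature increase = gradient * depth_km = 29.4 * 4.575 = 134.51 C
Temperature at depth = T_surface + delta_T = 20.1 + 134.51
T = 154.61 C

154.61


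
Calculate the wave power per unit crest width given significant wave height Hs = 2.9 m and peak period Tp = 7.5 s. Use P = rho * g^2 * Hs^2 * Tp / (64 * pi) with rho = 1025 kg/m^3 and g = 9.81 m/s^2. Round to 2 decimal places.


Apply wave power formula:
  g^2 = 9.81^2 = 96.2361
  Hs^2 = 2.9^2 = 8.41
  Numerator = rho * g^2 * Hs^2 * Tp = 1025 * 96.2361 * 8.41 * 7.5 = 6221844.31
  Denominator = 64 * pi = 201.0619
  P = 6221844.31 / 201.0619 = 30944.91 W/m

30944.91


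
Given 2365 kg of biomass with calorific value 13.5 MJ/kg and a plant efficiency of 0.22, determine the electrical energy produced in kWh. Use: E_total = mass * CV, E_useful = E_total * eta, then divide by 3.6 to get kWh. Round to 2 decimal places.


Total energy = mass * CV = 2365 * 13.5 = 31927.5 MJ
Useful energy = total * eta = 31927.5 * 0.22 = 7024.05 MJ
Convert to kWh: 7024.05 / 3.6
Useful energy = 1951.13 kWh

1951.13


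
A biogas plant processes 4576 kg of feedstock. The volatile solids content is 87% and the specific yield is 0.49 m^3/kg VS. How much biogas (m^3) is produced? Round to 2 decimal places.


Compute volatile solids:
  VS = mass * VS_fraction = 4576 * 0.87 = 3981.12 kg
Calculate biogas volume:
  Biogas = VS * specific_yield = 3981.12 * 0.49
  Biogas = 1950.75 m^3

1950.75


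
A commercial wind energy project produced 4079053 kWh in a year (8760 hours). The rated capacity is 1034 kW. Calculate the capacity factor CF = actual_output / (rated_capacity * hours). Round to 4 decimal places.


Capacity factor = actual output / maximum possible output
Maximum possible = rated * hours = 1034 * 8760 = 9057840 kWh
CF = 4079053 / 9057840
CF = 0.4503

0.4503


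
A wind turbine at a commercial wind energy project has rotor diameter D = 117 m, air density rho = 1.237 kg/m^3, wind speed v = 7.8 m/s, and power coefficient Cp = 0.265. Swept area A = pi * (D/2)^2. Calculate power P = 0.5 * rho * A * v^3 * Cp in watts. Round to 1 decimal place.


Step 1 -- Compute swept area:
  A = pi * (D/2)^2 = pi * (117/2)^2 = 10751.32 m^2
Step 2 -- Apply wind power equation:
  P = 0.5 * rho * A * v^3 * Cp
  v^3 = 7.8^3 = 474.552
  P = 0.5 * 1.237 * 10751.32 * 474.552 * 0.265
  P = 836240.1 W

836240.1


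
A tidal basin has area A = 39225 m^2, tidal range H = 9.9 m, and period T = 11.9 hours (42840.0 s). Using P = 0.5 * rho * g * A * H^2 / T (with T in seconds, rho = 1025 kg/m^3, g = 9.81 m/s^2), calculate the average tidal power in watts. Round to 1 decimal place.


Convert period to seconds: T = 11.9 * 3600 = 42840.0 s
H^2 = 9.9^2 = 98.01
P = 0.5 * rho * g * A * H^2 / T
P = 0.5 * 1025 * 9.81 * 39225 * 98.01 / 42840.0
P = 451176.8 W

451176.8


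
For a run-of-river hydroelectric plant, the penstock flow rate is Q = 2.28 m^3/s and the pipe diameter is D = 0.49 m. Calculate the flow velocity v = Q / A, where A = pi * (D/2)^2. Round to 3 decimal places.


Compute pipe cross-sectional area:
  A = pi * (D/2)^2 = pi * (0.49/2)^2 = 0.1886 m^2
Calculate velocity:
  v = Q / A = 2.28 / 0.1886
  v = 12.091 m/s

12.091


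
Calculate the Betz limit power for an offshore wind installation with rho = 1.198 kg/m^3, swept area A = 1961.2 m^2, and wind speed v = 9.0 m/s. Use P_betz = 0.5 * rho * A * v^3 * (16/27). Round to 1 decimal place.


The Betz coefficient Cp_max = 16/27 = 0.5926
v^3 = 9.0^3 = 729.0
P_betz = 0.5 * rho * A * v^3 * Cp_max
P_betz = 0.5 * 1.198 * 1961.2 * 729.0 * 0.5926
P_betz = 507495.8 W

507495.8


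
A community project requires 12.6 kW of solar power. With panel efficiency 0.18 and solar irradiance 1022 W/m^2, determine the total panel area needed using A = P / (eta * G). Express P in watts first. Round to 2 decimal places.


Convert target power to watts: P = 12.6 * 1000 = 12600.0 W
Compute denominator: eta * G = 0.18 * 1022 = 183.96
Required area A = P / (eta * G) = 12600.0 / 183.96
A = 68.49 m^2

68.49


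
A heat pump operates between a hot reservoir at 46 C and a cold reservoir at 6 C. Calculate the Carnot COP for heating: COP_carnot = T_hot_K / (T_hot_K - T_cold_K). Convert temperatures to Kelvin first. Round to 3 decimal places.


Convert to Kelvin:
  T_hot = 46 + 273.15 = 319.15 K
  T_cold = 6 + 273.15 = 279.15 K
Apply Carnot COP formula:
  COP = T_hot_K / (T_hot_K - T_cold_K) = 319.15 / 40.0
  COP = 7.979

7.979


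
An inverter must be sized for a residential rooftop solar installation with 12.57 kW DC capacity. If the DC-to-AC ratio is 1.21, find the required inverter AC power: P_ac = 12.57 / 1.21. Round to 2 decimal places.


The inverter AC capacity is determined by the DC/AC ratio.
Given: P_dc = 12.57 kW, DC/AC ratio = 1.21
P_ac = P_dc / ratio = 12.57 / 1.21
P_ac = 10.39 kW

10.39


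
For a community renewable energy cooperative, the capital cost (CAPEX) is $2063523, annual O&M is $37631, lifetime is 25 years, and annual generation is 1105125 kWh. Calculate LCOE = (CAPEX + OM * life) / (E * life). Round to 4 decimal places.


Total cost = CAPEX + OM * lifetime = 2063523 + 37631 * 25 = 2063523 + 940775 = 3004298
Total generation = annual * lifetime = 1105125 * 25 = 27628125 kWh
LCOE = 3004298 / 27628125
LCOE = 0.1087 $/kWh

0.1087


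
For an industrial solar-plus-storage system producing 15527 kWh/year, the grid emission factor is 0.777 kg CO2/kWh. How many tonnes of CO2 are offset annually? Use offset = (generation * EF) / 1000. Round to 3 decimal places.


CO2 offset in kg = generation * emission_factor
CO2 offset = 15527 * 0.777 = 12064.48 kg
Convert to tonnes:
  CO2 offset = 12064.48 / 1000 = 12.064 tonnes

12.064


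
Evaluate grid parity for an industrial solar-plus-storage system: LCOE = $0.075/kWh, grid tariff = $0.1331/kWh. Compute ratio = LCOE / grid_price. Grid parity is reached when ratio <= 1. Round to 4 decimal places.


Compare LCOE to grid price:
  LCOE = $0.075/kWh, Grid price = $0.1331/kWh
  Ratio = LCOE / grid_price = 0.075 / 0.1331 = 0.5635
  Grid parity achieved (ratio <= 1)? yes

0.5635


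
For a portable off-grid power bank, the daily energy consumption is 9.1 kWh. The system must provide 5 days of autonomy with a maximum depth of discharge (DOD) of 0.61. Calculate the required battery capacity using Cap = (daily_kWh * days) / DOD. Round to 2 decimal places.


Total energy needed = daily * days = 9.1 * 5 = 45.5 kWh
Account for depth of discharge:
  Cap = total_energy / DOD = 45.5 / 0.61
  Cap = 74.59 kWh

74.59


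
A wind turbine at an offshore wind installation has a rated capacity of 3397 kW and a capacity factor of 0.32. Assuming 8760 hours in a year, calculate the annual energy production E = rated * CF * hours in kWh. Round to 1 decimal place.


Annual energy = rated_kW * capacity_factor * hours_per_year
Given: P_rated = 3397 kW, CF = 0.32, hours = 8760
E = 3397 * 0.32 * 8760
E = 9522470.4 kWh

9522470.4


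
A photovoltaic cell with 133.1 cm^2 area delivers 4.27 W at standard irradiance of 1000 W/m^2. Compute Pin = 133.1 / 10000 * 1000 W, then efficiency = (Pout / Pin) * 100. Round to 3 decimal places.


First compute the input power:
  Pin = area_cm2 / 10000 * G = 133.1 / 10000 * 1000 = 13.31 W
Then compute efficiency:
  Efficiency = (Pout / Pin) * 100 = (4.27 / 13.31) * 100
  Efficiency = 32.081%

32.081


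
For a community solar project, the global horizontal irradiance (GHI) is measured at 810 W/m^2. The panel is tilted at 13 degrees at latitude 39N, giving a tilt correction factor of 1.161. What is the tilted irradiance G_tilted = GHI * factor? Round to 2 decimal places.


Identify the given values:
  GHI = 810 W/m^2, tilt correction factor = 1.161
Apply the formula G_tilted = GHI * factor:
  G_tilted = 810 * 1.161
  G_tilted = 940.41 W/m^2

940.41


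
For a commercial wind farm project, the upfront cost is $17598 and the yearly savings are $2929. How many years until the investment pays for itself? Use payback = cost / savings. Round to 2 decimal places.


Simple payback period = initial cost / annual savings
Payback = 17598 / 2929
Payback = 6.01 years

6.01


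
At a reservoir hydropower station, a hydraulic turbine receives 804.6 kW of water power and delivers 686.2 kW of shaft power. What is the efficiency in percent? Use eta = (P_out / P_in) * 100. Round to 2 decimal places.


Turbine efficiency = (output power / input power) * 100
eta = (686.2 / 804.6) * 100
eta = 85.28%

85.28


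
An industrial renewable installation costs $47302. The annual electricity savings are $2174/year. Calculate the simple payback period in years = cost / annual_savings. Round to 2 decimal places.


Simple payback period = initial cost / annual savings
Payback = 47302 / 2174
Payback = 21.76 years

21.76


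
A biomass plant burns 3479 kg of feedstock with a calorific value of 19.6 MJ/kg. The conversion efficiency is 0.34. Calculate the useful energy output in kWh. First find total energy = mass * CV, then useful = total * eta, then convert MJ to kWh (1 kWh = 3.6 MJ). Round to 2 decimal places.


Total energy = mass * CV = 3479 * 19.6 = 68188.4 MJ
Useful energy = total * eta = 68188.4 * 0.34 = 23184.06 MJ
Convert to kWh: 23184.06 / 3.6
Useful energy = 6440.02 kWh

6440.02


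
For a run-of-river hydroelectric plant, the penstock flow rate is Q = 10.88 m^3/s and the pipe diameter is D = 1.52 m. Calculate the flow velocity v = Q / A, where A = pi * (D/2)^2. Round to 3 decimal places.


Compute pipe cross-sectional area:
  A = pi * (D/2)^2 = pi * (1.52/2)^2 = 1.8146 m^2
Calculate velocity:
  v = Q / A = 10.88 / 1.8146
  v = 5.996 m/s

5.996


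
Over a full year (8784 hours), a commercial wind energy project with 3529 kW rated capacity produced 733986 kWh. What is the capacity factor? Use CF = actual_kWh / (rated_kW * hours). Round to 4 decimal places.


Capacity factor = actual output / maximum possible output
Maximum possible = rated * hours = 3529 * 8784 = 30998736 kWh
CF = 733986 / 30998736
CF = 0.0237

0.0237


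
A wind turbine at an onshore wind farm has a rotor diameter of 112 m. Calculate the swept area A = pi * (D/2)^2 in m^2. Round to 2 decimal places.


Compute the rotor radius:
  r = D / 2 = 112 / 2 = 56.0 m
Calculate swept area:
  A = pi * r^2 = pi * 56.0^2
  A = 9852.03 m^2

9852.03


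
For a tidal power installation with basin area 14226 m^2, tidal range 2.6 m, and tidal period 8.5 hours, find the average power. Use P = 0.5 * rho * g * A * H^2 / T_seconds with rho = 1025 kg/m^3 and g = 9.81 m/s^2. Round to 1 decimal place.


Convert period to seconds: T = 8.5 * 3600 = 30600.0 s
H^2 = 2.6^2 = 6.76
P = 0.5 * rho * g * A * H^2 / T
P = 0.5 * 1025 * 9.81 * 14226 * 6.76 / 30600.0
P = 15800.5 W

15800.5


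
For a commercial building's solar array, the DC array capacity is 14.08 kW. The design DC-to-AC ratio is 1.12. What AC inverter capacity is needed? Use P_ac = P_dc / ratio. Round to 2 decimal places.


The inverter AC capacity is determined by the DC/AC ratio.
Given: P_dc = 14.08 kW, DC/AC ratio = 1.12
P_ac = P_dc / ratio = 14.08 / 1.12
P_ac = 12.57 kW

12.57


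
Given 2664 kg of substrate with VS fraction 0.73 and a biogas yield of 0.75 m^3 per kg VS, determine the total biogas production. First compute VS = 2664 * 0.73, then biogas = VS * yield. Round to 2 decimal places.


Compute volatile solids:
  VS = mass * VS_fraction = 2664 * 0.73 = 1944.72 kg
Calculate biogas volume:
  Biogas = VS * specific_yield = 1944.72 * 0.75
  Biogas = 1458.54 m^3

1458.54
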